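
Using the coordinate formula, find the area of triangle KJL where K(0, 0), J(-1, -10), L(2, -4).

Using the Shoelace formula for a triangle:
Area = (1/2)|x0(y1 - y2) + x1(y2 - y0) + x2(y0 - y1)|
Area = (1/2)|0(-10 - -4) + -1(-4 - 0) + 2(0 - -10)|
Area = (1/2)|0 + 4 + 20|
Area = (1/2)|24|
Area = (1/2)(24)
Area = 12

12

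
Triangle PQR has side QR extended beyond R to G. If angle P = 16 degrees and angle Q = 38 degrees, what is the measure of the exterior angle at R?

Exterior angle = 16 + 38 = 54 degrees (exterior angle theorem).

54 degrees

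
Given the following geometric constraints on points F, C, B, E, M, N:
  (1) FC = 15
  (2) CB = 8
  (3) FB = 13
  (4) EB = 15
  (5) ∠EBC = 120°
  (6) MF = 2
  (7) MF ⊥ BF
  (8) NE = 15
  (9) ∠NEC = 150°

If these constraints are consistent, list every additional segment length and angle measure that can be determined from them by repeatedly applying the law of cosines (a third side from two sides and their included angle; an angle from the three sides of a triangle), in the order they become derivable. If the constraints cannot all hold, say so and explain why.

The constraints are consistent. Derivable facts, in order:
After 1 step:
- BM = √173
- CE ≈ 20.22
- ∠BCF = 60°
- ∠BFC = 32.2°
- ∠CBF = 87.8°
After 2 steps:
- CN ≈ 34.05
- ∠BCE = 39.97°
- ∠BEC = 20.03°
- ∠BMF = 81.25°
- ∠FBM = 8.75°
After 3 steps:
- ∠CNE = 17.28°
- ∠ECN = 12.72°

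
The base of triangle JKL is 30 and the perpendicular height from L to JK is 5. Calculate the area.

A triangle's area is half the area of a rectangle with the same base and height.
Area = (1/2) * 30 * 5 = 75.

75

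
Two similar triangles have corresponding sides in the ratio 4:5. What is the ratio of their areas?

Area scales with the square of linear dimensions. If every length is multiplied by 4/5, then the area is multiplied by (4/5)^2 = 16/25.
The area ratio is 16:25.

16:25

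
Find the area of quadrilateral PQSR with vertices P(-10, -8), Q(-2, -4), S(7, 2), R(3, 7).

Using the Shoelace formula for a quadrilateral (vertices in order):
Area = (1/2)|sum of (x_i * y_(i+1) - x_(i+1) * y_i)|
Terms: (-10*-4 - -2*-8) = 24, (-2*2 - 7*-4) = 24, (7*7 - 3*2) = 43, (3*-8 - -10*7) = 46
Sum = 137
Area = (1/2)(137) = 137/2

137/2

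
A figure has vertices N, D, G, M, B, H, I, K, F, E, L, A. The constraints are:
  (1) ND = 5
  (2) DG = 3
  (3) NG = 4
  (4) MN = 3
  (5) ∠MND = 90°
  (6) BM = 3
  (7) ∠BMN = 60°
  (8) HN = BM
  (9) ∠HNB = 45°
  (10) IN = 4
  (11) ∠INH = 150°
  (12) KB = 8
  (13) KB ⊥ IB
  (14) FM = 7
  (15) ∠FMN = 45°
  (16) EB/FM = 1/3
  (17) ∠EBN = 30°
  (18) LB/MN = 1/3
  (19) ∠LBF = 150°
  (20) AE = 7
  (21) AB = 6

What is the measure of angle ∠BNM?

Step 1: By the law of cosines on triangle NMB: NB² = 3² + 3² − 2·3·3·cos(60°) = 9, so NB = 3.
Step 2: By the inverse law of cosines on triangle BNM: cos(∠BNM) = (3² + 3² − 3²) / (2·3·3) = 9/18 = 0.5, so ∠BNM = 60°.

Therefore, the measure of angle ∠BNM = 60°.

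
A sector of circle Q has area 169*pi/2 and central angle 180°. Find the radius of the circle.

Sector area A = πr² × θ/360, so r² = 360A / (πθ).
r² = 360 × 169*pi/2 / (π × 180)
r² = 169
r = 13

13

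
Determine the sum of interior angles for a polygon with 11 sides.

The sum of interior angles of an n-sided polygon is (n - 2) * 180.
For n = 11: (11 - 2) * 180 = 9 * 180 = 1620 degrees.

1620 degrees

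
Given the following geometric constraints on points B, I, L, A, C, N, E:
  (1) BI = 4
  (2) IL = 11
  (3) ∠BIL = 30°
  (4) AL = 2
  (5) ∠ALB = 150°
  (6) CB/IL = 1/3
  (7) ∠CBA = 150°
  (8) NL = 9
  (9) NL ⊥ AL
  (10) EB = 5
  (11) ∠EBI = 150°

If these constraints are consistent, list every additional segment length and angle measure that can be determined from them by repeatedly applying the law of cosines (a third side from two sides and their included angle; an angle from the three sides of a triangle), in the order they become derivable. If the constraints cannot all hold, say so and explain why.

The constraints are consistent. Derivable facts, in order:
After 1 step:
- AN = √85
- BL ≈ 7.8
- IE ≈ 8.7
After 2 steps:
- BA ≈ 9.58
- ∠ANL = 12.53°
- ∠BEI = 13.29°
- ∠BIE = 16.71°
- ∠BLI = 14.86°
- ∠IBL = 135.14°
- ∠LAN = 77.47°
After 3 steps:
- AC ≈ 12.89
- ∠ABL = 5.99°
- ∠BAL = 24.01°
After 4 steps:
- ∠ACB = 21.82°
- ∠BAC = 8.18°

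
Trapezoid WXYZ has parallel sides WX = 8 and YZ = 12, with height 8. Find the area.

Area = (8 + 12) * 8 / 2 = 160 / 2 = 80

80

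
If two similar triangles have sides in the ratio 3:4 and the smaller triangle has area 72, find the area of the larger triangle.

Area ratio = (3/4)^2 = 9/16. Area of the larger triangle = 72 * 16/9 = 128.

128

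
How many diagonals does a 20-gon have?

Each of the 20 vertices connects to 17 non-adjacent vertices via diagonals.
Total connections = 20 × 17 = 340, but each diagonal is counted twice.
Number of diagonals = 340 / 2 = 170.

170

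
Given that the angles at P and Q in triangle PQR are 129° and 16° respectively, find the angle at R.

Let angle R = x. Then 129 + 16 + x = 180.
x = 180 - 145 = 35 degrees.

35 degrees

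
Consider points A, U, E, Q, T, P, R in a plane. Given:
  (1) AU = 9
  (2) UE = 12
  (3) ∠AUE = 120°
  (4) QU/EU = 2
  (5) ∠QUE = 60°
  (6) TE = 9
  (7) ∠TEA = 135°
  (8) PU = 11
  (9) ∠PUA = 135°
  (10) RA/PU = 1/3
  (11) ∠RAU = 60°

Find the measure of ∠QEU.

From the given relations: QU = 2·EU = 2·12 = 24.
Step 1: By the law of cosines on triangle EUQ: EQ² = 12² + 24² − 2·12·24·cos(60°) = 432, so EQ = 12·√3.
Step 2: By the inverse law of cosines on triangle QEU: cos(∠QEU) = ((12·√3)² + 12² − 24²) / (2·12·√3·12) = 0/498.83 = 0, so ∠QEU = 90°.

Therefore, the measure of angle ∠QEU = 90°.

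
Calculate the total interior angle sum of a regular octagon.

The sum of interior angles of an n-sided polygon is (n - 2) * 180.
For n = 8: (8 - 2) * 180 = 6 * 180 = 1080 degrees.

1080 degrees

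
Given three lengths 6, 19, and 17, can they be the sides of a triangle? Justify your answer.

For three segments to close into a triangle, no single side can be as long as the other two combined.
The longest side is 19, and 6 + 17 = 23 > 19.
A triangle can be formed.

Yes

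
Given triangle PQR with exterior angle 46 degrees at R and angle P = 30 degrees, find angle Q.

angle Q = 46 - 30 = 16 degrees (exterior angle theorem).

16 degrees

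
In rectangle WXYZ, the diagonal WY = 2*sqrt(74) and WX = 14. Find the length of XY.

b = sqrt(d^2 - a^2) = sqrt(296 - 196) = sqrt(100) = 10

10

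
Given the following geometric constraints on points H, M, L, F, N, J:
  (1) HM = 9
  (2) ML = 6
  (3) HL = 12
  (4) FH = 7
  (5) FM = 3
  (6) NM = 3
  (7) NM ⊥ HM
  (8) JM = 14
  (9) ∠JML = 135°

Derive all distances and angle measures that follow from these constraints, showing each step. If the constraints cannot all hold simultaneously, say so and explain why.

The constraints are consistent.

Step 1: From HM = 9, MN = 3, and ∠HMN = 90°, by the law of cosines:
  HN² = HM² + MN² - 2·HM·MN·cos(90°) = 81 + 9 - 0 = 90
  HN = 3·√10

Step 2: From LM = 6, MJ = 14, and ∠LMJ = 135°, by the law of cosines:
  LJ² = LM² + MJ² - 2·LM·MJ·cos(135°) = 36 + 196 + 118.8 = 350.8
  LJ ≈ 18.73

Step 3: From HF = 7, HM = 9, FM = 3, by the inverse law of cosines:
  cos(∠FHM) = (HF² + HM² - FM²) / (2·HF·HM)
  ∠FHM = 16.2°

Step 4: From HL = 12, HM = 9, LM = 6, by the inverse law of cosines:
  cos(∠LHM) = (HL² + HM² - LM²) / (2·HL·HM)
  ∠LHM = 28.96°

Step 5: From MF = 3, MH = 9, FH = 7, by the inverse law of cosines:
  cos(∠FMH) = (MF² + MH² - FH²) / (2·MF·MH)
  ∠FMH = 40.6°

Step 6: From MH = 9, ML = 6, HL = 12, by the inverse law of cosines:
  cos(∠HML) = (MH² + ML² - HL²) / (2·MH·ML)
  ∠HML = 104.48°

Step 7: From LH = 12, LM = 6, HM = 9, by the inverse law of cosines:
  cos(∠HLM) = (LH² + LM² - HM²) / (2·LH·LM)
  ∠HLM = 46.57°

Step 8: From FH = 7, FM = 3, HM = 9, by the inverse law of cosines:
  cos(∠HFM) = (FH² + FM² - HM²) / (2·FH·FM)
  ∠HFM = 123.2°

Step 9: From HM = 9, HN = 3·√10, MN = 3, by the inverse law of cosines:
  cos(∠MHN) = (HM² + HN² - MN²) / (2·HM·HN)
  ∠MHN = 18.43°

Step 10: From LJ = 18.73, LM = 6, JM = 14, by the inverse law of cosines:
  cos(∠JLM) = (LJ² + LM² - JM²) / (2·LJ·LM)
  ∠JLM = 31.91°

Step 11: From NH = 3·√10, NM = 3, HM = 9, by the inverse law of cosines:
  cos(∠HNM) = (NH² + NM² - HM²) / (2·NH·NM)
  ∠HNM = 71.57°

Step 12: From JL = 18.73, JM = 14, LM = 6, by the inverse law of cosines:
  cos(∠LJM) = (JL² + JM² - LM²) / (2·JL·JM)
  ∠LJM = 13.09°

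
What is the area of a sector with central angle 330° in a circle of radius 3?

Sector area = π(3²)(11/12) = 33*pi/4

33*pi/4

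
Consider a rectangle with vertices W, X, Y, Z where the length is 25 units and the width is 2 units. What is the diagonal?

Using the Pythagorean theorem:
d² = 25² + 2² = 625 + 4 = 629
d = sqrt(629)

sqrt(629)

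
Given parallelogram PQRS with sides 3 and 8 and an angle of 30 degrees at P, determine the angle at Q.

Opposite sides of a parallelogram are parallel, so consecutive angles form co-interior angles on a transversal.
Co-interior angles sum to 180°, giving angle Q = 180 - 30 = 150 degrees.

150 degrees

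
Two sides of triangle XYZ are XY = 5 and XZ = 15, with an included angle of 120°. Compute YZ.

By the law of cosines: YZ^2 = XY^2 + XZ^2 - 2*XY*XZ*cos(X)
YZ^2 = 5^2 + 15^2 - 2*5*15*cos(120°)
YZ^2 = 25 + 225 - 150*(-1/2)
YZ^2 = 325
YZ = 5*sqrt(13)

5*sqrt(13)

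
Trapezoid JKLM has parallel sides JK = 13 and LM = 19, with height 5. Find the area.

Area of a trapezoid = (base1 + base2) * height / 2
Area = (13 + 19) * 5 / 2
Area = 32 * 5 / 2
Area = 160 / 2
Area = 80

80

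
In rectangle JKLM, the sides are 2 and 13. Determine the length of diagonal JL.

A rectangle's diagonal splits it into two right triangles, with the diagonal as the hypotenuse.
By the Pythagorean theorem, d^2 = 2^2 + 13^2 = 173.
Therefore d = sqrt(173).

sqrt(173)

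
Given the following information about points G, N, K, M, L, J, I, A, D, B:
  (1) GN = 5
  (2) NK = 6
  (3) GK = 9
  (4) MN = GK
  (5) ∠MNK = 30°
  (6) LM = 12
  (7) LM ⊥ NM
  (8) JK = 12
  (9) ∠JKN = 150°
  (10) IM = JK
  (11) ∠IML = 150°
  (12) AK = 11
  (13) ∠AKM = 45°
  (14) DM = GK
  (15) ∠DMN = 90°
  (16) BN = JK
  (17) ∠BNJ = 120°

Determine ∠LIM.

From the given relations: IM = JK = 12.
Step 1: By the law of cosines on triangle IML: IL² = 12² + 12² − 2·12·12·cos(150°) = 537.42, so IL ≈ 23.18.
Step 2: By the inverse law of cosines on triangle LIM: cos(∠LIM) = (23.18² + 12² − 12²) / (2·23.18·12) = 537.42/556.37 = 0.9659, so ∠LIM = 15°.

Therefore, the measure of angle ∠LIM = 15°.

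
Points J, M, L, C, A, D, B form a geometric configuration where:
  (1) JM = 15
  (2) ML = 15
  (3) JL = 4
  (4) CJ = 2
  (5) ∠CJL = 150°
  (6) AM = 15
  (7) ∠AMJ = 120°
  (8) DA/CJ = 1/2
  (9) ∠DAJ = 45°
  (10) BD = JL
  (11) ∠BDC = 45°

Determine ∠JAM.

Step 1: By the law of cosines on triangle AMJ: AJ² = 15² + 15² − 2·15·15·cos(120°) = 675, so AJ = 15·√3.
Step 2: By the inverse law of cosines on triangle JAM: cos(∠JAM) = ((15·√3)² + 15² − 15²) / (2·15·√3·15) = 675/779.42 = 0.866, so ∠JAM = 30°.

Therefore, the measure of angle ∠JAM = 30°.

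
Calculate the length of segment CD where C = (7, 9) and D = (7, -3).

d = sqrt((7 - 7)^2 + (-3 - 9)^2)
d = sqrt(0^2 + -12^2)
d = sqrt(0 + 144)
d = sqrt(144) = 12

12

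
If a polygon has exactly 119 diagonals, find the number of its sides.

Using d = n(n - 3)/2, we solve 119 = n(n - 3)/2.
So n(n - 3) = 238.
Testing n = 17: 17 * 14 = 238 = 238. Correct.
The polygon has 17 sides.

17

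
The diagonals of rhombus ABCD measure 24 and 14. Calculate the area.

Area of a rhombus = (d1 * d2) / 2
Area = (24 * 14) / 2
Area = 336 / 2
Area = 168

168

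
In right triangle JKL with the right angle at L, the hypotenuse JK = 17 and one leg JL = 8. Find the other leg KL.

KL = sqrt(17^2 - 8^2) = sqrt(225) = 15

15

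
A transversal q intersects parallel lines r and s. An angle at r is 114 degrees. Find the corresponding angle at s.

Corresponding angles formed by parallel lines and a transversal are equal.
The given angle is 114 degrees.
The corresponding angle = 114 degrees.

114 degrees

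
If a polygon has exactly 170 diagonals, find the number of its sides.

Using d = n(n - 3)/2, we solve 170 = n(n - 3)/2.
So n(n - 3) = 340.
Testing n = 20: 20 * 17 = 340 = 340. Correct.
The polygon has 20 sides.

20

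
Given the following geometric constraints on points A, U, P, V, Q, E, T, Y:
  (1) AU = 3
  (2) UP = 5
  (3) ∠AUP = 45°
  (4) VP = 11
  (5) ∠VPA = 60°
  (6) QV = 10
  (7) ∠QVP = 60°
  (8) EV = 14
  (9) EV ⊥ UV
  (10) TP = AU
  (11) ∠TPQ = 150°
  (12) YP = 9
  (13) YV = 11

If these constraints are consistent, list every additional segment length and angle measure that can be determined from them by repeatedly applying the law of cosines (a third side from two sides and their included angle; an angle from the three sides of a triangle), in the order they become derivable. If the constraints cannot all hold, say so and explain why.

The constraints are consistent. Derivable facts, in order:
After 1 step:
- AP ≈ 3.58
- PQ = √111
- ∠PVY = 48.3°
- ∠PYV = 65.85°
- ∠VPY = 65.85°
After 2 steps:
- AV ≈ 9.72
- QT ≈ 13.22
- ∠APU = 36.39°
- ∠PAU = 98.61°
- ∠PQV = 64.72°
- ∠QPV = 55.28°
After 3 steps:
- ∠AVP = 18.58°
- ∠PAV = 101.42°
- ∠PQT = 6.52°
- ∠PTQ = 23.48°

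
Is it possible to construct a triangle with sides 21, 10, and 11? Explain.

Check the triangle inequality: 10 + 11 = 21 ≤ 21.
Since the sum of two sides does not exceed the third, no triangle can be formed.

No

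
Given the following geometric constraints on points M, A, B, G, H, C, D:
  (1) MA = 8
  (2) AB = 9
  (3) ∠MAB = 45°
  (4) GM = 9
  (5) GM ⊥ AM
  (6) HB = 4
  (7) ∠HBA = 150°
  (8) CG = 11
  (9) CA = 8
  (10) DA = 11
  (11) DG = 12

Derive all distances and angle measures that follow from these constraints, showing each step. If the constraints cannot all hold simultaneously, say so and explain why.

The constraints are consistent.

Step 1: From MA = 8, AB = 9, and ∠MAB = 45°, by the law of cosines:
  MB² = MA² + AB² - 2·MA·AB·cos(45°) = 64 + 81 - 101.8 = 43.18
  MB ≈ 6.57

Step 2: From AM = 8, MG = 9, and ∠AMG = 90°, by the law of cosines:
  AG² = AM² + MG² - 2·AM·MG·cos(90°) = 64 + 81 - 0 = 145
  AG = √145

Step 3: From AB = 9, BH = 4, and ∠ABH = 150°, by the law of cosines:
  AH² = AB² + BH² - 2·AB·BH·cos(150°) = 81 + 16 + 62.35 = 159.4
  AH ≈ 12.62

Step 4: From MA = 8, MB = 6.57, AB = 9, by the inverse law of cosines:
  cos(∠AMB) = (MA² + MB² - AB²) / (2·MA·MB)
  ∠AMB = 75.58°

Step 5: From AB = 9, AH = 12.62, BH = 4, by the inverse law of cosines:
  cos(∠BAH) = (AB² + AH² - BH²) / (2·AB·AH)
  ∠BAH = 9.12°

Step 6: From AC = 8, AG = √145, CG = 11, by the inverse law of cosines:
  cos(∠CAG) = (AC² + AG² - CG²) / (2·AC·AG)
  ∠CAG = 62.82°

Step 7: From AD = 11, AG = √145, DG = 12, by the inverse law of cosines:
  cos(∠DAG) = (AD² + AG² - DG²) / (2·AD·AG)
  ∠DAG = 62.58°

Step 8: From AG = √145, AM = 8, GM = 9, by the inverse law of cosines:
  cos(∠GAM) = (AG² + AM² - GM²) / (2·AG·AM)
  ∠GAM = 48.37°

Step 9: From BA = 9, BM = 6.57, AM = 8, by the inverse law of cosines:
  cos(∠ABM) = (BA² + BM² - AM²) / (2·BA·BM)
  ∠ABM = 59.42°

Step 10: From GA = √145, GC = 11, AC = 8, by the inverse law of cosines:
  cos(∠AGC) = (GA² + GC² - AC²) / (2·GA·GC)
  ∠AGC = 40.31°

Step 11: From GA = √145, GD = 12, AD = 11, by the inverse law of cosines:
  cos(∠AGD) = (GA² + GD² - AD²) / (2·GA·GD)
  ∠AGD = 54.46°

Step 12: From GA = √145, GM = 9, AM = 8, by the inverse law of cosines:
  cos(∠AGM) = (GA² + GM² - AM²) / (2·GA·GM)
  ∠AGM = 41.63°

Step 13: From HA = 12.62, HB = 4, AB = 9, by the inverse law of cosines:
  cos(∠AHB) = (HA² + HB² - AB²) / (2·HA·HB)
  ∠AHB = 20.88°

Step 14: From CA = 8, CG = 11, AG = √145, by the inverse law of cosines:
  cos(∠ACG) = (CA² + CG² - AG²) / (2·CA·CG)
  ∠ACG = 76.86°

Step 15: From DA = 11, DG = 12, AG = √145, by the inverse law of cosines:
  cos(∠ADG) = (DA² + DG² - AG²) / (2·DA·DG)
  ∠ADG = 62.96°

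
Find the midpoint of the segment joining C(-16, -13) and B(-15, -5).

The midpoint is the point halfway along the segment.
Move half the horizontal distance: -16 + (-15 - -16)/2 = -16 + 1/2 = -31/2
Move half the vertical distance: -13 + (-5 - -13)/2 = -13 + 8/2 = -9
Midpoint = (-31/2, -9)

(-31/2, -9)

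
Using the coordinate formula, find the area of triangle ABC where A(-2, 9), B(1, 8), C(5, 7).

Shoelace: Area = (1/2)|-2(8-7) + 1(7-9) + 5(9-8)| = (1/2)(1) = 1/2

1/2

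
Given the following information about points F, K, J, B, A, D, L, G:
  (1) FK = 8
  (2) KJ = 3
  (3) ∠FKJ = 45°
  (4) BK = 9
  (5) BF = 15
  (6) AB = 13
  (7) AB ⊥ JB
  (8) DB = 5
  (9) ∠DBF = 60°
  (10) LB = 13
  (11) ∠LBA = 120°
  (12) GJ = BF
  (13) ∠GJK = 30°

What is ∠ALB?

Step 1: By the law of cosines on triangle LBA: LA² = 13² + 13² − 2·13·13·cos(120°) = 507, so LA = 13·√3.
Step 2: By the inverse law of cosines on triangle ALB: cos(∠ALB) = ((13·√3)² + 13² − 13²) / (2·13·√3·13) = 507/585.43 = 0.866, so ∠ALB = 30°.

Therefore, the measure of angle ∠ALB = 30°.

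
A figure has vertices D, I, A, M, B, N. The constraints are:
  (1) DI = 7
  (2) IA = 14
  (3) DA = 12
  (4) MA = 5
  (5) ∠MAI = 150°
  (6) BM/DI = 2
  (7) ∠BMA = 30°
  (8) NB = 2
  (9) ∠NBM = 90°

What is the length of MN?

From the given relations: BM = 2·DI = 2·7 = 14.
Step 1: By the law of cosines on triangle MBN: MN² = 14² + 2² − 2·14·2·cos(90°) = 200, so MN = 10·√2.

Therefore, the length of MN = 10·√2.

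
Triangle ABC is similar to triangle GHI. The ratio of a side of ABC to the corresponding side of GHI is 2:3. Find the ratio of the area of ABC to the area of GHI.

The ratio of areas of similar triangles equals the square of the side ratio.
Side ratio = 2:3
Area ratio = (2/3)^2 = 4/9 = 4:9

4:9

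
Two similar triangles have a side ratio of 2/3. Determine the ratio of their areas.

The ratio of areas of similar triangles equals the square of the side ratio.
Side ratio = 2:3
Area ratio = (2/3)^2 = 4/9 = 4:9

4:9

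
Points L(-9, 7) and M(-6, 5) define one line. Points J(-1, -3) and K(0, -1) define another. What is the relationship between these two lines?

Slope of line 1: m1 = (5 - 7)/(-6 - -9) = -2/3 = -2/3
Slope of line 2: m2 = (-1 - -3)/(0 - -1) = 2/1 = 2
For parallel lines we need equal slopes: -2/3 != 2.
For perpendicular lines we need m1*m2 = -1: (-2/3)(2) = -4/3 != -1.
Since neither condition holds, the lines are neither parallel nor perpendicular.

Neither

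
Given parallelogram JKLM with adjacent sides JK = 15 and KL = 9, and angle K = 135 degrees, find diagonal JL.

Using the law of cosines:
d^2 = 15^2 + 9^2 - 2(15)(9)cos(135 degrees)
d^2 = 225 + 81 - 270*-sqrt(2)/2
d^2 = 135*sqrt(2) + 306
d = 3*sqrt(15*sqrt(2) + 34)

3*sqrt(15*sqrt(2) + 34)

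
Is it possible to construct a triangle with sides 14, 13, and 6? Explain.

Yes.
The triangle inequality requires that the sum of any two sides exceeds the third.
Here 6 + 13 = 19 > 14, so the condition is met.

Yes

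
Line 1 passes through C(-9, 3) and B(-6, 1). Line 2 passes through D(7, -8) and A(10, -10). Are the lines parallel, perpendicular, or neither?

Slope of line 1: m1 = (1 - 3)/(-6 - -9) = -2/3 = -2/3
Slope of line 2: m2 = (-10 - -8)/(10 - 7) = -2/3 = -2/3
Since m1 = m2 = -2/3, the lines are parallel.

Parallel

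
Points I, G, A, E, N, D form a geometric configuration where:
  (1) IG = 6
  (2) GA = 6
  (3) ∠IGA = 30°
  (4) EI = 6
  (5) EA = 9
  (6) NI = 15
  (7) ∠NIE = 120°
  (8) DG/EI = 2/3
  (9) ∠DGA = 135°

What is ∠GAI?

Step 1: By the law of cosines on triangle AGI: AI² = 6² + 6² − 2·6·6·cos(30°) = 9.65, so AI ≈ 3.11.
Step 2: By the inverse law of cosines on triangle GAI: cos(∠GAI) = (6² + 3.11² − 6²) / (2·6·3.11) = 9.65/37.27 = 0.2588, so ∠GAI = 75°.

Therefore, the measure of angle ∠GAI = 75°.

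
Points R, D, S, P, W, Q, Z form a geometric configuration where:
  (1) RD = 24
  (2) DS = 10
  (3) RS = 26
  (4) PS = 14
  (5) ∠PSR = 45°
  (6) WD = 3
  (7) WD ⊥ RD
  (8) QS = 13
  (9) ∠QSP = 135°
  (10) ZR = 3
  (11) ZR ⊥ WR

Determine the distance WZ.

Step 1: By the law of cosines on triangle RDW: RW² = 24² + 3² − 2·24·3·cos(90°) = 585, so RW = 3·√65.
Step 2: By the law of cosines on triangle WRZ: WZ² = (3·√65)² + 3² − 2·3·√65·3·cos(90°) = 594, so WZ = 3·√66.

Therefore, the length of WZ = 3·√66.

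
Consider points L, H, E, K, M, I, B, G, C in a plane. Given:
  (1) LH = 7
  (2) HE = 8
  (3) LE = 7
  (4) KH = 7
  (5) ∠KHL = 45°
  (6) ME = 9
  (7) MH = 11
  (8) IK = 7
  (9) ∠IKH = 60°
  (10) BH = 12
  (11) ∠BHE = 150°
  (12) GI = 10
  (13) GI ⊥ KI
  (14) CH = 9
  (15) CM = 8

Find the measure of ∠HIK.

Step 1: By the law of cosines on triangle IKH: IH² = 7² + 7² − 2·7·7·cos(60°) = 49, so IH = 7.
Step 2: By the inverse law of cosines on triangle HIK: cos(∠HIK) = (7² + 7² − 7²) / (2·7·7) = 49/98 = 0.5, so ∠HIK = 60°.

Therefore, the measure of angle ∠HIK = 60°.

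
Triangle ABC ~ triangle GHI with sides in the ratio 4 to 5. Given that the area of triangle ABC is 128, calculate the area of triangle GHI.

For similar figures, the area ratio equals the square of the side ratio.
Side ratio (ABC to GHI) = 4:5, so area ratio = 4^2:5^2 = 16:25.
If the area of ABC is 128, then the area of GHI = 128 * (25/16) = 200.

200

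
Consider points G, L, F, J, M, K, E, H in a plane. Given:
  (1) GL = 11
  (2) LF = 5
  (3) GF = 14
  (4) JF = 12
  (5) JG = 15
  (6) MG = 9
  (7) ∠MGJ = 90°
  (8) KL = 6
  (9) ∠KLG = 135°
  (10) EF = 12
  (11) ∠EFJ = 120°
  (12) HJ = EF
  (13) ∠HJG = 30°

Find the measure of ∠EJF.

Step 1: By the law of cosines on triangle JFE: JE² = 12² + 12² − 2·12·12·cos(120°) = 432, so JE = 12·√3.
Step 2: By the inverse law of cosines on triangle EJF: cos(∠EJF) = ((12·√3)² + 12² − 12²) / (2·12·√3·12) = 432/498.83 = 0.866, so ∠EJF = 30°.

Therefore, the measure of angle ∠EJF = 30°.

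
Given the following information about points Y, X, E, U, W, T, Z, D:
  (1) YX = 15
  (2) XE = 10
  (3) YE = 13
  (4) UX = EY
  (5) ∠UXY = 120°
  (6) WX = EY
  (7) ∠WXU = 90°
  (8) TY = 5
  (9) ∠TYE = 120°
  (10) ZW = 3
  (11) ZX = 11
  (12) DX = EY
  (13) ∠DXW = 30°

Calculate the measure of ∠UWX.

From the given relations: WX = EY = 13; UX = EY = 13.
Step 1: By the law of cosines on triangle WXU: WU² = 13² + 13² − 2·13·13·cos(90°) = 338, so WU = 13·√2.
Step 2: By the inverse law of cosines on triangle UWX: cos(∠UWX) = ((13·√2)² + 13² − 13²) / (2·13·√2·13) = 338/478 = 0.7071, so ∠UWX = 45°.

Therefore, the measure of angle ∠UWX = 45°.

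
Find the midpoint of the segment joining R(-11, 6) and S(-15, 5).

The midpoint is the average of the coordinates:
x: (-11 + -15)/2 = -13
y: (6 + 5)/2 = 11/2
Midpoint = (-13, 11/2)

(-13, 11/2)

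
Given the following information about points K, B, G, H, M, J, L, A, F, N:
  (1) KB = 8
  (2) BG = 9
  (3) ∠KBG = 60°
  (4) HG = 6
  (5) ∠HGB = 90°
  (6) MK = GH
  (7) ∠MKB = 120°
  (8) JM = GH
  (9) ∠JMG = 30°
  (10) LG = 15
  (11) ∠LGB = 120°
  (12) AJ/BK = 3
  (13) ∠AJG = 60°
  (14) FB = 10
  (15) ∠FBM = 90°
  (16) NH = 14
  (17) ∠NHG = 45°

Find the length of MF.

From the given relations: MK = GH = 6.
Step 1: By the law of cosines on triangle BKM: BM² = 8² + 6² − 2·8·6·cos(120°) = 148, so BM = 2·√37.
Step 2: By the law of cosines on triangle MBF: MF² = (2·√37)² + 10² − 2·2·√37·10·cos(90°) = 248, so MF = 2·√62.

Therefore, the length of MF = 2·√62.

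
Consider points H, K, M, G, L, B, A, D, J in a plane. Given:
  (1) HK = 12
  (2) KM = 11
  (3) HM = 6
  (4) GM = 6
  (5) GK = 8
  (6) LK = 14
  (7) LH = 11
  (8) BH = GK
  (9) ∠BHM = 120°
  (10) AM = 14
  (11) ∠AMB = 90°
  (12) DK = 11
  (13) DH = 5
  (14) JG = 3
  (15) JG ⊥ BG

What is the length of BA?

From the given relations: BH = GK = 8.
Step 1: By the law of cosines on triangle BHM: BM² = 8² + 6² − 2·8·6·cos(120°) = 148, so BM = 2·√37.
Step 2: By the law of cosines on triangle BMA: BA² = (2·√37)² + 14² − 2·2·√37·14·cos(90°) = 344, so BA = 2·√86.

Therefore, the length of BA = 2·√86.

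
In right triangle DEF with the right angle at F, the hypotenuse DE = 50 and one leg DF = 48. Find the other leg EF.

Rearranging the Pythagorean theorem to solve for the unknown leg:
leg^2 = hypotenuse^2 - known_leg^2 = 2500 - 2304 = 196
leg = sqrt(196) = 14.

14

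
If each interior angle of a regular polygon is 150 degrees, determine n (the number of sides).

Exterior angle = 180 - 150 = 30. n = 360 / 30 = 12.

12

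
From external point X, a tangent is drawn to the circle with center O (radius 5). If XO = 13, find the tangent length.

The tangent, radius, and line from the external point to the center form a right triangle.
The right angle is where the tangent meets the radius.
By the Pythagorean theorem: tangent² + 5² = 13²
tangent² = 169 - 25 = 144
tangent = 12

12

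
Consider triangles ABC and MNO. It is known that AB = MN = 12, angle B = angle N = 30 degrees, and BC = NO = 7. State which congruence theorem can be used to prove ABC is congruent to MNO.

The given information matches SAS: Two pairs of corresponding sides and the included angle are equal (Side-Angle-Side).

SAS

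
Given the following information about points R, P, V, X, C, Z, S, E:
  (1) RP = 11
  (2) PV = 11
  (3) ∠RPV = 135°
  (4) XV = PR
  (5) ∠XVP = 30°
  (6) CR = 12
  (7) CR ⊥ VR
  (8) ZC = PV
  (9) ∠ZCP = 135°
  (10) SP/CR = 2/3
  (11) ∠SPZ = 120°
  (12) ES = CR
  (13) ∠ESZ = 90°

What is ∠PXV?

From the given relations: XV = PR = 11.
Step 1: By the law of cosines on triangle XVP: XP² = 11² + 11² − 2·11·11·cos(30°) = 32.42, so XP ≈ 5.69.
Step 2: By the inverse law of cosines on triangle PXV: cos(∠PXV) = (5.69² + 11² − 11²) / (2·5.69·11) = 32.42/125.27 = 0.2588, so ∠PXV = 75°.

Therefore, the measure of angle ∠PXV = 75°.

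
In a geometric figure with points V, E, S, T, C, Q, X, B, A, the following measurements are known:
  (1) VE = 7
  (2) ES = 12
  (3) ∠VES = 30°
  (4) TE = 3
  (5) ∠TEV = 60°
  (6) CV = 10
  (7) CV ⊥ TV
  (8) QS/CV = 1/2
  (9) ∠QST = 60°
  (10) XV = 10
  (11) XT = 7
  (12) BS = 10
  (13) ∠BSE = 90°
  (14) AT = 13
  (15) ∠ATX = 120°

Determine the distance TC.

Step 1: By the law of cosines on triangle VET: VT² = 7² + 3² − 2·7·3·cos(60°) = 37, so VT = √37.
Step 2: By the law of cosines on triangle TVC: TC² = √37² + 10² − 2·√37·10·cos(90°) = 137, so TC = √137.

Therefore, the length of TC = √137.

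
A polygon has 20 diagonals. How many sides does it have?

Using d = n(n - 3)/2, we solve 20 = n(n - 3)/2.
So n(n - 3) = 40.
Testing n = 8: 8 * 5 = 40 = 40. Correct.
The polygon has 8 sides.

8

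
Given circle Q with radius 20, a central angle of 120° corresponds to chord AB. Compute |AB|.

Chord = 2(20) sin(60°) = 20*sqrt(3)

20*sqrt(3)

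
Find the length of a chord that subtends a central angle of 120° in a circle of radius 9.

Drop a perpendicular from the center to the chord, bisecting both the chord and the central angle.
Each half-chord = r sin(θ/2) = 9 sin(60°).
The full chord = 2 × 9 × sin(60°) = 9*sqrt(3).

9*sqrt(3)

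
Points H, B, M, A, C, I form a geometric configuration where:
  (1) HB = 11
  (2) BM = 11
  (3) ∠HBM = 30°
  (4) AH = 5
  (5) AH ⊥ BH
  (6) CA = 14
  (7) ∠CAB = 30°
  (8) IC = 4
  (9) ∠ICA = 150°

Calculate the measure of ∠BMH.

Step 1: By the law of cosines on triangle MBH: MH² = 11² + 11² − 2·11·11·cos(30°) = 32.42, so MH ≈ 5.69.
Step 2: By the inverse law of cosines on triangle BMH: cos(∠BMH) = (11² + 5.69² − 11²) / (2·11·5.69) = 32.42/125.27 = 0.2588, so ∠BMH = 75°.

Therefore, the measure of angle ∠BMH = 75°.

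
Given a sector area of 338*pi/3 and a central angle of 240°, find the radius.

The sector covers 240°/360° = 2/3 of the full circle.
Full circle area = 338*pi/3 / 2/3 = 169*pi.
Since full area = πr², we get r² = 169*pi/π = 169, so r = 13.

13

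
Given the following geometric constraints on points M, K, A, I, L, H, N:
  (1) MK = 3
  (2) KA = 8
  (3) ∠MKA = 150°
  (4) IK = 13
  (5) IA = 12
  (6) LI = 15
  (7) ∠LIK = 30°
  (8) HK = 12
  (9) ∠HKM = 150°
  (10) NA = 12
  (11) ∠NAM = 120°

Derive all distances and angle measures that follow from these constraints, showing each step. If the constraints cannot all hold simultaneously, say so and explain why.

The constraints are consistent.

Step 1: From MK = 3, KA = 8, and ∠MKA = 150°, by the law of cosines:
  MA² = MK² + KA² - 2·MK·KA·cos(150°) = 9 + 64 + 41.57 = 114.6
  MA ≈ 10.7

Step 2: From MK = 3, KH = 12, and ∠MKH = 150°, by the law of cosines:
  MH² = MK² + KH² - 2·MK·KH·cos(150°) = 9 + 144 + 62.35 = 215.4
  MH ≈ 14.67

Step 3: From KI = 13, IL = 15, and ∠KIL = 30°, by the law of cosines:
  KL² = KI² + IL² - 2·KI·IL·cos(30°) = 169 + 225 - 337.7 = 56.25
  KL ≈ 7.5

Step 4: From KA = 8, KI = 13, AI = 12, by the inverse law of cosines:
  cos(∠AKI) = (KA² + KI² - AI²) / (2·KA·KI)
  ∠AKI = 64.67°

Step 5: From AI = 12, AK = 8, IK = 13, by the inverse law of cosines:
  cos(∠IAK) = (AI² + AK² - IK²) / (2·AI·AK)
  ∠IAK = 78.28°

Step 6: From IA = 12, IK = 13, AK = 8, by the inverse law of cosines:
  cos(∠AIK) = (IA² + IK² - AK²) / (2·IA·IK)
  ∠AIK = 37.05°

Step 7: From MA = 10.7, AN = 12, and ∠MAN = 120°, by the law of cosines:
  MN² = MA² + AN² - 2·MA·AN·cos(120°) = 114.6 + 144 + 128.4 = 387
  MN ≈ 19.67

Step 8: From MA = 10.7, MK = 3, AK = 8, by the inverse law of cosines:
  cos(∠AMK) = (MA² + MK² - AK²) / (2·MA·MK)
  ∠AMK = 21.94°

Step 9: From MH = 14.67, MK = 3, HK = 12, by the inverse law of cosines:
  cos(∠HMK) = (MH² + MK² - HK²) / (2·MH·MK)
  ∠HMK = 24.13°

Step 10: From KI = 13, KL = 7.5, IL = 15, by the inverse law of cosines:
  cos(∠IKL) = (KI² + KL² - IL²) / (2·KI·KL)
  ∠IKL = 89.93°

Step 11: From AK = 8, AM = 10.7, KM = 3, by the inverse law of cosines:
  cos(∠KAM) = (AK² + AM² - KM²) / (2·AK·AM)
  ∠KAM = 8.06°

Step 12: From LI = 15, LK = 7.5, IK = 13, by the inverse law of cosines:
  cos(∠ILK) = (LI² + LK² - IK²) / (2·LI·LK)
  ∠ILK = 60.07°

Step 13: From HK = 12, HM = 14.67, KM = 3, by the inverse law of cosines:
  cos(∠KHM) = (HK² + HM² - KM²) / (2·HK·HM)
  ∠KHM = 5.87°

Step 14: From MA = 10.7, MN = 19.67, AN = 12, by the inverse law of cosines:
  cos(∠AMN) = (MA² + MN² - AN²) / (2·MA·MN)
  ∠AMN = 31.89°

Step 15: From NA = 12, NM = 19.67, AM = 10.7, by the inverse law of cosines:
  cos(∠ANM) = (NA² + NM² - AM²) / (2·NA·NM)
  ∠ANM = 28.11°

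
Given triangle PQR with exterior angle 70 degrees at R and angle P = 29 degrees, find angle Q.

The exterior angle theorem states that an exterior angle equals the sum of the two non-adjacent interior angles.
So 70 = 29 + angle Q, which gives angle Q = 70 - 29 = 41 degrees.

41 degrees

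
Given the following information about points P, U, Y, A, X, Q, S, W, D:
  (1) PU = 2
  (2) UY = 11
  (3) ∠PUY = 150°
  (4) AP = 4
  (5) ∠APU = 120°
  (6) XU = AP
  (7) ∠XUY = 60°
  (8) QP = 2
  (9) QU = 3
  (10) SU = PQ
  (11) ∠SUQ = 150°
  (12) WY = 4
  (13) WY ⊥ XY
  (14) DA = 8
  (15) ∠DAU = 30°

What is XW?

From the given relations: XU = AP = 4.
Step 1: By the law of cosines on triangle XUY: XY² = 4² + 11² − 2·4·11·cos(60°) = 93, so XY = √93.
Step 2: By the law of cosines on triangle XYW: XW² = √93² + 4² − 2·√93·4·cos(90°) = 109, so XW = √109.

Therefore, the length of XW = √109.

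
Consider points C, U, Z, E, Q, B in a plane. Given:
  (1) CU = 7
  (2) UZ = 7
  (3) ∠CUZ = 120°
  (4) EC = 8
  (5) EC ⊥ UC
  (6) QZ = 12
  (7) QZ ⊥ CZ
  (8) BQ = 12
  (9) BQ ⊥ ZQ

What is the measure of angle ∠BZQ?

Step 1: By the law of cosines on triangle ZQB: ZB² = 12² + 12² − 2·12·12·cos(90°) = 288, so ZB = 12·√2.
Step 2: By the inverse law of cosines on triangle BZQ: cos(∠BZQ) = ((12·√2)² + 12² − 12²) / (2·12·√2·12) = 288/407.29 = 0.7071, so ∠BZQ = 45°.

Therefore, the measure of angle ∠BZQ = 45°.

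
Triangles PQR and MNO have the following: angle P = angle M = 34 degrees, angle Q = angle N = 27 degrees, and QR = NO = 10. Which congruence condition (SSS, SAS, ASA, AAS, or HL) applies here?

Consider the given information: angle P = angle M = 34 degrees, angle Q = angle N = 27 degrees, and QR = NO = 10
This is not SAS or ASA: SAS requires two sides and the included angle between them. ASA requires two angles and the side between them.
The correct criterion is AAS. Two pairs of corresponding angles and a non-included side are equal (Angle-Angle-Side).

AAS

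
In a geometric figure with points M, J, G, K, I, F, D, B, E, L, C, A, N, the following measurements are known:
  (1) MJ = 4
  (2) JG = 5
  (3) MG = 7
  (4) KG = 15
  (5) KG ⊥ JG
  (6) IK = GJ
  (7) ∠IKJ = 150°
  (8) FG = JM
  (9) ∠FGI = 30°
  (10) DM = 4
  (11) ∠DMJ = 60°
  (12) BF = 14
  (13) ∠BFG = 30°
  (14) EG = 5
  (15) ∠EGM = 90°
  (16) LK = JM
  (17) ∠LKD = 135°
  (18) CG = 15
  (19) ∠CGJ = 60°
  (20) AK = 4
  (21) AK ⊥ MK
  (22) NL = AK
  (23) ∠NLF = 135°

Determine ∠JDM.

Step 1: By the law of cosines on triangle DMJ: DJ² = 4² + 4² − 2·4·4·cos(60°) = 16, so DJ = 4.
Step 2: By the inverse law of cosines on triangle JDM: cos(∠JDM) = (4² + 4² − 4²) / (2·4·4) = 16/32 = 0.5, so ∠JDM = 60°.

Therefore, the measure of angle ∠JDM = 60°.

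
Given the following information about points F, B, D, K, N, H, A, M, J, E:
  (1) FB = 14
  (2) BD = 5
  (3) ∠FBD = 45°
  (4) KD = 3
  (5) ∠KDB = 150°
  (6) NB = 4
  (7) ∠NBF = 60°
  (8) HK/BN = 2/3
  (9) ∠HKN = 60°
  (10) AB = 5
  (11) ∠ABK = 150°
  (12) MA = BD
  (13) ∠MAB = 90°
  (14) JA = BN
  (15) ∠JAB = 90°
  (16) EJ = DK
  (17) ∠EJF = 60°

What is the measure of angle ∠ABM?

From the given relations: MA = BD = 5.
Step 1: By the law of cosines on triangle BAM: BM² = 5² + 5² − 2·5·5·cos(90°) = 50, so BM = 5·√2.
Step 2: By the inverse law of cosines on triangle ABM: cos(∠ABM) = (5² + (5·√2)² − 5²) / (2·5·5·√2) = 50/70.71 = 0.7071, so ∠ABM = 45°.

Therefore, the measure of angle ∠ABM = 45°.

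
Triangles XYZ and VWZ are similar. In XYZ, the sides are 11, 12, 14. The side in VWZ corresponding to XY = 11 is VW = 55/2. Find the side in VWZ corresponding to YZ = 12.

k = 55/2/11 = 5/2. WZ = 5/2 * 12 = 30.

30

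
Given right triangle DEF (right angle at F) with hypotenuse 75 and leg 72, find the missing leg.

By the Pythagorean theorem: EF^2 = DE^2 - DF^2
EF^2 = 75^2 - 72^2 = 5625 - 5184 = 441
EF = sqrt(441) = 21

21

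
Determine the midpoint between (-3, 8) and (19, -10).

The midpoint is the point halfway along the segment.
Move half the horizontal distance: -3 + (19 - -3)/2 = -3 + 22/2 = 8
Move half the vertical distance: 8 + (-10 - 8)/2 = 8 + -18/2 = -1
Midpoint = (8, -1)

(8, -1)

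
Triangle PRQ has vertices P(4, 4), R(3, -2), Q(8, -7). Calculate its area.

Using the Shoelace formula for a triangle:
Area = (1/2)|x0(y1 - y2) + x1(y2 - y0) + x2(y0 - y1)|
Area = (1/2)|4(-2 - -7) + 3(-7 - 4) + 8(4 - -2)|
Area = (1/2)|20 + -33 + 48|
Area = (1/2)|35|
Area = (1/2)(35)
Area = 35/2

35/2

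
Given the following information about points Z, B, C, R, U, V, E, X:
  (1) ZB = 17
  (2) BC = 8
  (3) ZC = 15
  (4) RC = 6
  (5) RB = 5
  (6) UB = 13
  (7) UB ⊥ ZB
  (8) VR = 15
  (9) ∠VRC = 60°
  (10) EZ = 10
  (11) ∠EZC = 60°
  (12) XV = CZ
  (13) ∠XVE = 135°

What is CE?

Step 1: By the law of cosines on triangle CZE: CE² = 15² + 10² − 2·15·10·cos(60°) = 175, so CE = 5·√7.

Therefore, the length of CE = 5·√7.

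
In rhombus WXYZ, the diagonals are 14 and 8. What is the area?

The diagonals of a rhombus divide it into four right triangles.
Each triangle has legs 14/ 2 = 7 and 8/2 = 4, so each has area (1/2)*7*4 = 14.
Four such triangles give total area = (d1 * d2) / 2 = 56.

56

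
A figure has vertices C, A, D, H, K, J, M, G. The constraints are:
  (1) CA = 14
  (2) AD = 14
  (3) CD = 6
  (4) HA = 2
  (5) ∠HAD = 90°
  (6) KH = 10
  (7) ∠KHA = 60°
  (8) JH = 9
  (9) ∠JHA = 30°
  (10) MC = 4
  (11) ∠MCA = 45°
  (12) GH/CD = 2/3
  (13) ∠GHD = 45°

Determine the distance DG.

From the given relations: GH = 2/3·CD = 2/3·6 = 4.
Step 1: By the law of cosines on triangle DAH: DH² = 14² + 2² − 2·14·2·cos(90°) = 200, so DH = 10·√2.
Step 2: By the law of cosines on triangle DHG: DG² = (10·√2)² + 4² − 2·10·√2·4·cos(45°) = 136, so DG = 2·√34.

Therefore, the length of DG = 2·√34.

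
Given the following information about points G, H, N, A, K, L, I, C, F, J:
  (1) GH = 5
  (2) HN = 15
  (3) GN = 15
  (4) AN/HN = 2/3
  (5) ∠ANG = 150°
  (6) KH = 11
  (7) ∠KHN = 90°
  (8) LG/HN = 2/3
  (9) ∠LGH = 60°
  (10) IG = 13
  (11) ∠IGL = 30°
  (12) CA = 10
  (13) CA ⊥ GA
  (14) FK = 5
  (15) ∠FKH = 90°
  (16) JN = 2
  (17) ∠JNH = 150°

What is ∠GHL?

From the given relations: LG = 2/3·HN = 2/3·15 = 10.
Step 1: By the law of cosines on triangle HGL: HL² = 5² + 10² − 2·5·10·cos(60°) = 75, so HL = 5·√3.
Step 2: By the inverse law of cosines on triangle GHL: cos(∠GHL) = (5² + (5·√3)² − 10²) / (2·5·5·√3) = 0/86.6 = 0, so ∠GHL = 90°.

Therefore, the measure of angle ∠GHL = 90°.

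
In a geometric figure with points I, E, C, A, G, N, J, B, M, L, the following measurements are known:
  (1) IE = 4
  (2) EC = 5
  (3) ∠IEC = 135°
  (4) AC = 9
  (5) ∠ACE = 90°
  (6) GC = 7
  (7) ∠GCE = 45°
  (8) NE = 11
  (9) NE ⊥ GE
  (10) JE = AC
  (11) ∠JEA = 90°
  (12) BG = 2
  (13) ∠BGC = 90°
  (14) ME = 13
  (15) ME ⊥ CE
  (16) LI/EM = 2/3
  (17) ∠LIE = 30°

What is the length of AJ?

From the given relations: JE = AC = 9.
Step 1: By the law of cosines on triangle ECA: EA² = 5² + 9² − 2·5·9·cos(90°) = 106, so EA = √106.
Step 2: By the law of cosines on triangle AEJ: AJ² = √106² + 9² − 2·√106·9·cos(90°) = 187, so AJ = √187.

Therefore, the length of AJ = √187.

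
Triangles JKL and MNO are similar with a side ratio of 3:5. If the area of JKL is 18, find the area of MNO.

For similar figures, the area ratio equals the square of the side ratio.
Side ratio (JKL to MNO) = 3:5, so area ratio = 3^2:5^2 = 9:25.
If the area of JKL is 18, then the area of MNO = 18 * (25/9) = 50.

50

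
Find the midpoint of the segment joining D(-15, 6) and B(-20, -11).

M = ((x₁ + x₂)/2, (y₁ + y₂)/2)
= ((-15 + -20)/2, (6 + -11)/2)
= (-35/2, -5/2) = (-35/2, -5/2)

(-35/2, -5/2)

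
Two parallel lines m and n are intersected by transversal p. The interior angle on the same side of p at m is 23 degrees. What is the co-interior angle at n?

Co-interior (same-side interior) angles are between the parallel lines on the same side of the transversal.
Unlike corresponding or alternate interior angles, they are supplementary rather than equal.
So the angle = 180 - 23 = 157 degrees.

157 degrees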